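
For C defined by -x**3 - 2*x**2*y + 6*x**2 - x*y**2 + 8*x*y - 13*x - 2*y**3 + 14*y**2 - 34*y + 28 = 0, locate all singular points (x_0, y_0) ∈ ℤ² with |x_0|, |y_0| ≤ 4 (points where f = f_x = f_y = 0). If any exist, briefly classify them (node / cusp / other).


Singular points: {(1, 2)}; classification: node.

Compute partial derivatives:
  f_x = -3*x**2 - 4*x*y + 12*x - y**2 + 8*y - 13.
  f_y = -2*x**2 - 2*x*y + 8*x - 6*y**2 + 28*y - 34.
Scan x_0 ∈ {−4, ..., 4}. For each x_0, f_y(x_0, y) is a polynomial in y; find its integer roots y ∈ {−4, ..., 4}, then test f_x and f at those candidates.
  x = -4: f_y(-4, y) = -6*y**2 + 36*y - 98; no integer root y with |y| ≤ 4.
  x = -3: f_y(-3, y) = -6*y**2 + 34*y - 76; no integer root y with |y| ≤ 4.
  x = -2: f_y(-2, y) = -6*y**2 + 32*y - 58; no integer root y with |y| ≤ 4.
  x = -1: f_y(-1, y) = -6*y**2 + 30*y - 44; no integer root y with |y| ≤ 4.
  x = 0: f_y(0, y) = -6*y**2 + 28*y - 34; no integer root y with |y| ≤ 4.
  x = 1: f_y(1, y) = -6*y**2 + 26*y - 28; vanishes at y ∈ {2}. (1, 2): f_x = 0, f = 0 — SINGULAR.
  x = 2: f_y(2, y) = -6*y**2 + 24*y - 26; no integer root y with |y| ≤ 4.
  x = 3: f_y(3, y) = -6*y**2 + 22*y - 28; no integer root y with |y| ≤ 4.
  x = 4: f_y(4, y) = -6*y**2 + 20*y - 34; no integer root y with |y| ≤ 4.
Only singular point on the grid: (1, 2).
Classify: substitute x = 1 + u, y = 2 + v and expand: f = -u**3 - 2*u**2*v - u**2 - u*v**2 - 2*v**3 + v**2.
No constant or linear terms (consistent with a singular point). Quadratic part: -u**2 + v**2. Cubic part: -u**3 - 2*u**2*v - u*v**2 - 2*v**3.
The quadratic part v**2 - u**2 = (v − u)(v + u) splits into two distinct linear factors, so there are two distinct tangent lines y − 2 = ±(x − 1) — this is a node (ordinary double point).
Classification: node.


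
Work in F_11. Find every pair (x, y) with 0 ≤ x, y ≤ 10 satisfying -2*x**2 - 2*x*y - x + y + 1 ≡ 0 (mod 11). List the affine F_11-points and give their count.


Affine F_11-points: {(0, 10), (1, 9), (2, 8), (3, 7), (4, 6), (5, 5), (6, 0), (6, 1), (6, 2), (6, 3), (6, 4), (6, 5), (6, 6), (6, 7), (6, 8), (6, 9), (6, 10), (7, 3), (8, 2), (9, 1), (10, 0)}; count = 21.

For each of the 121 pairs (x, y) ∈ F_11², evaluate f(x, y) mod 11. Record the zeros.
  x = 0: [0↦1, 1↦2, 2↦3, 3↦4, 4↦5, 5↦6, 6↦7, 7↦8, 8↦9, 9↦10, 10↦0]  zeros at y ∈ {10}
  x = 1: [0↦9, 1↦8, 2↦7, 3↦6, 4↦5, 5↦4, 6↦3, 7↦2, 8↦1, 9↦0, 10↦10]  zeros at y ∈ {9}
  x = 2: [0↦2, 1↦10, 2↦7, 3↦4, 4↦1, 5↦9, 6↦6, 7↦3, 8↦0, 9↦8, 10↦5]  zeros at y ∈ {8}
  x = 3: [0↦2, 1↦8, 2↦3, 3↦9, 4↦4, 5↦10, 6↦5, 7↦0, 8↦6, 9↦1, 10↦7]  zeros at y ∈ {7}
  x = 4: [0↦9, 1↦2, 2↦6, 3↦10, 4↦3, 5↦7, 6↦0, 7↦4, 8↦8, 9↦1, 10↦5]  zeros at y ∈ {6}
  x = 5: [0↦1, 1↦3, 2↦5, 3↦7, 4↦9, 5↦0, 6↦2, 7↦4, 8↦6, 9↦8, 10↦10]  zeros at y ∈ {5}
  x = 6: [0↦0, 1↦0, 2↦0, 3↦0, 4↦0, 5↦0, 6↦0, 7↦0, 8↦0, 9↦0, 10↦0]  zeros at y ∈ {0, 1, 2, 3, 4, 5, 6, 7, 8, 9, 10}
  x = 7: [0↦6, 1↦4, 2↦2, 3↦0, 4↦9, 5↦7, 6↦5, 7↦3, 8↦1, 9↦10, 10↦8]  zeros at y ∈ {3}
  x = 8: [0↦8, 1↦4, 2↦0, 3↦7, 4↦3, 5↦10, 6↦6, 7↦2, 8↦9, 9↦5, 10↦1]  zeros at y ∈ {2}
  x = 9: [0↦6, 1↦0, 2↦5, 3↦10, 4↦4, 5↦9, 6↦3, 7↦8, 8↦2, 9↦7, 10↦1]  zeros at y ∈ {1}
  x = 10: [0↦0, 1↦3, 2↦6, 3↦9, 4↦1, 5↦4, 6↦7, 7↦10, 8↦2, 9↦5, 10↦8]  zeros at y ∈ {0}
Collecting zeros: affine points = {(0, 10), (1, 9), (2, 8), (3, 7), (4, 6), (5, 5), (6, 0), (6, 1), (6, 2), (6, 3), (6, 4), (6, 5), (6, 6), (6, 7), (6, 8), (6, 9), (6, 10), (7, 3), (8, 2), (9, 1), (10, 0)}.
Total count |C(F_11)_aff| = 21.


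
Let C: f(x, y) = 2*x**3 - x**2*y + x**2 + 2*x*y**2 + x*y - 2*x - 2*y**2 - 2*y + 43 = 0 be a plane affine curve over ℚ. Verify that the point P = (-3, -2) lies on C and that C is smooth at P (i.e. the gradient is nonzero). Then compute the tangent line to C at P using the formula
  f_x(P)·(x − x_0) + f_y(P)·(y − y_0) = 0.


Tangent line at P: 40*x + 18*y + 156 = 0.

Step 1: f(-3, -2) = 0, so P lies on C.
Step 2: partial derivatives
  f_x(x, y) = 6*x**2 - 2*x*y + 2*x + 2*y**2 + y - 2, f_y(x, y) = -x**2 + 4*x*y + x - 4*y - 2.
  f_x(P) = 40, f_y(P) = 18 (gradient nonzero, so P is smooth).
Step 3: tangent line at P: 40·(x − -3) + 18·(y − -2) = 0.
Expanding: 40*x + 18*y + 156 = 0.


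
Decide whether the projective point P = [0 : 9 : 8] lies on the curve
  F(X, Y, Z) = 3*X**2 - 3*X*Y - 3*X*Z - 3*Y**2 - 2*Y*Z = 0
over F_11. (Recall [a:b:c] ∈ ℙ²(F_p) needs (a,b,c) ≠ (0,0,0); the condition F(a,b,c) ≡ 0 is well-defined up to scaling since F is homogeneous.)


F(0,9,8) ≡ 9 (mod 11); P is NOT on the curve.

Evaluate F(0, 9, 8) term-by-term (mod 11).
  3*X**2 ↦ 3·0·1·1 = 0
  -3*X*Y ↦ -3·0·9·1 = 0
  -3*X*Z ↦ -3·0·1·8 = 0
  -3*Y**2 ↦ -3·1·81·1 = -243
  -2*Y*Z ↦ -2·1·9·8 = -144
Sum: F(0, 9, 8) = (0) + (0) + (0) + (-243) + (-144) = -387.
Reducing mod 11: -387 ≡ 9 (mod 11).
Since F(a, b, c) ≡ 9 ≠ 0 (mod 11), P does NOT lie on the curve.


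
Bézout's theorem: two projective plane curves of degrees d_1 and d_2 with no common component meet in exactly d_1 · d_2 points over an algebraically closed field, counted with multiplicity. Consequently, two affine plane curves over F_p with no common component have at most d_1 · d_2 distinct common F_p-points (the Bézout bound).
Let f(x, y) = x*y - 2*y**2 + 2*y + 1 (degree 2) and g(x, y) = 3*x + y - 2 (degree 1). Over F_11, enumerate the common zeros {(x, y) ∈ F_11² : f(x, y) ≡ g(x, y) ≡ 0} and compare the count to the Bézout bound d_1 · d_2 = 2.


Common zeros: {(3, 4), (10, 5)}; count = 2; Bézout bound = 2.

deg(f) = 2, deg(g) = 1, so Bézout bound = 2.
Scan x ∈ F_11. For each x, list the y ∈ F_11 with f(x, y) ≡ 0 and those with g(x, y) ≡ 0 (mod 11); the common zeros in that column are the intersection.
  x = 0: f ≡ 0 at y ∈ {3, 9}; g ≡ 0 at y ∈ {2}; common: ∅.
  x = 1: f ≡ 0 at y ∈ ∅; g ≡ 0 at y ∈ {10}; common: ∅.
  x = 2: f ≡ 0 at y ∈ ∅; g ≡ 0 at y ∈ {7}; common: ∅.
  x = 3: f ≡ 0 at y ∈ {4}; g ≡ 0 at y ∈ {4}; common: {4}.
  x = 4: f ≡ 0 at y ∈ {7}; g ≡ 0 at y ∈ {1}; common: ∅.
  x = 5: f ≡ 0 at y ∈ ∅; g ≡ 0 at y ∈ {9}; common: ∅.
  x = 6: f ≡ 0 at y ∈ ∅; g ≡ 0 at y ∈ {6}; common: ∅.
  x = 7: f ≡ 0 at y ∈ {2, 8}; g ≡ 0 at y ∈ {3}; common: ∅.
  x = 8: f ≡ 0 at y ∈ {6, 10}; g ≡ 0 at y ∈ {0}; common: ∅.
  x = 9: f ≡ 0 at y ∈ ∅; g ≡ 0 at y ∈ {8}; common: ∅.
  x = 10: f ≡ 0 at y ∈ {1, 5}; g ≡ 0 at y ∈ {5}; common: {5}.
Collecting: common zeros = {(3, 4), (10, 5)}, so the count is 2.
Comparison with the Bézout bound: 2 ≤ 2 = deg(f)·deg(g), as expected for curves with no common component (the bound is attained).


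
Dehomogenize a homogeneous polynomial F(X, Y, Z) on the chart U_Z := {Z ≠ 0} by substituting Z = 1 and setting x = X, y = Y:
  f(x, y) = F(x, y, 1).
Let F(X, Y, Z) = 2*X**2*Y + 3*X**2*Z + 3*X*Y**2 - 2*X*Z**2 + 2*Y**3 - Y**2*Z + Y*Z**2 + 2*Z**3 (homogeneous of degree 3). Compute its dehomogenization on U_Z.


f(x, y) = 2*x**2*y + 3*x**2 + 3*x*y**2 - 2*x + 2*y**3 - y**2 + y + 2

On U_Z we set Z = 1. Each monomial c·X^i·Y^j·Z^k in F becomes c·x^i·y^j·1^k = c·x^i·y^j.
Substituting Z = 1: F(X, Y, 1) = 2*x**2*y + 3*x**2 + 3*x*y**2 - 2*x + 2*y**3 - y**2 + y + 2.
Note: deg(f) ≤ deg(F) = 3; strict inequality happens when F is divisible by Z (lost terms).


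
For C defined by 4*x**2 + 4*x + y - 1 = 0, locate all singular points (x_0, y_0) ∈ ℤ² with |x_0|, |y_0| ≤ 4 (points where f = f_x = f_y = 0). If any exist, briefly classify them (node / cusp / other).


No singular points in the scanned grid; C is smooth there.

Compute partial derivatives:
  f_x = 8*x + 4.
  f_y = 1.
f_y = 1 is a nonzero constant, so f_y never vanishes: no point (x, y) can satisfy f = f_x = f_y = 0. In particular no (x, y) ∈ {−4, ..., 4}² is singular; the curve is smooth.


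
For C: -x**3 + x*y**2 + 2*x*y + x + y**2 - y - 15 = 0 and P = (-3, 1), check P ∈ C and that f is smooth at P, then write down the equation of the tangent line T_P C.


Tangent line at P: -23*x - 11*y - 58 = 0.

Step 1: f(-3, 1) = 0, so P lies on C.
Step 2: partial derivatives
  f_x(x, y) = -3*x**2 + y**2 + 2*y + 1, f_y(x, y) = 2*x*y + 2*x + 2*y - 1.
  f_x(P) = -23, f_y(P) = -11 (gradient nonzero, so P is smooth).
Step 3: tangent line at P: -23·(x − -3) + -11·(y − 1) = 0.
Expanding: -23*x - 11*y - 58 = 0.


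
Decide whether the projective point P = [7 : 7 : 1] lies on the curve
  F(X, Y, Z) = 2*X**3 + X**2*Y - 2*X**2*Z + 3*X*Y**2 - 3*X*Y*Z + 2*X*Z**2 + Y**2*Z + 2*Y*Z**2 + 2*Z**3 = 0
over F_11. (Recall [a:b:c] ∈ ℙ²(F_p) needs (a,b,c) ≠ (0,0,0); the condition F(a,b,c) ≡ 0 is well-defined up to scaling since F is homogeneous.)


F(7,7,1) ≡ 0 (mod 11); P is on the curve.

Evaluate F(7, 7, 1) term-by-term (mod 11).
  2*X**3 ↦ 2·343·1·1 = 686
  X**2*Y ↦ 1·49·7·1 = 343
  -2*X**2*Z ↦ -2·49·1·1 = -98
  3*X*Y**2 ↦ 3·7·49·1 = 1029
  -3*X*Y*Z ↦ -3·7·7·1 = -147
  2*X*Z**2 ↦ 2·7·1·1 = 14
  Y**2*Z ↦ 1·1·49·1 = 49
  2*Y*Z**2 ↦ 2·1·7·1 = 14
  2*Z**3 ↦ 2·1·1·1 = 2
Sum: F(7, 7, 1) = (686) + (343) + (-98) + (1029) + (-147) + (14) + (49) + (14) + (2) = 1892.
Reducing mod 11: 1892 ≡ 0 (mod 11).
Since F(a, b, c) ≡ 0 (mod 11), P lies on the curve.


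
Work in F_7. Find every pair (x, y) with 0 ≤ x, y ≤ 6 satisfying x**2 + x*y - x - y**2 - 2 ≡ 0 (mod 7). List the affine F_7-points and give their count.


Affine F_7-points: {(1, 4), (2, 0), (2, 2), (3, 4), (3, 6), (4, 2), (6, 0), (6, 6)}; count = 8.

For each of the 49 pairs (x, y) ∈ F_7², evaluate f(x, y) mod 7. Record the zeros.
  x = 0: [0↦5, 1↦4, 2↦1, 3↦3, 4↦3, 5↦1, 6↦4]  zeros at y ∈ ∅
  x = 1: [0↦5, 1↦5, 2↦3, 3↦6, 4↦0, 5↦6, 6↦3]  zeros at y ∈ {4}
  x = 2: [0↦0, 1↦1, 2↦0, 3↦4, 4↦6, 5↦6, 6↦4]  zeros at y ∈ {0, 2}
  x = 3: [0↦4, 1↦6, 2↦6, 3↦4, 4↦0, 5↦1, 6↦0]  zeros at y ∈ {4, 6}
  x = 4: [0↦3, 1↦6, 2↦0, 3↦6, 4↦3, 5↦5, 6↦5]  zeros at y ∈ {2}
  x = 5: [0↦4, 1↦1, 2↦3, 3↦3, 4↦1, 5↦4, 6↦5]  zeros at y ∈ ∅
  x = 6: [0↦0, 1↦5, 2↦1, 3↦2, 4↦1, 5↦5, 6↦0]  zeros at y ∈ {0, 6}
Collecting zeros: affine points = {(1, 4), (2, 0), (2, 2), (3, 4), (3, 6), (4, 2), (6, 0), (6, 6)}.
Total count |C(F_7)_aff| = 8.


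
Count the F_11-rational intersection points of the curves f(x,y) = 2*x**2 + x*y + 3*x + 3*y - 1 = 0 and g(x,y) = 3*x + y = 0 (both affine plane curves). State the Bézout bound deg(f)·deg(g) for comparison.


Common zeros: ∅; count = 0; Bézout bound = 2.

deg(f) = 2, deg(g) = 1, so Bézout bound = 2.
Scan x ∈ F_11. For each x, list the y ∈ F_11 with f(x, y) ≡ 0 and those with g(x, y) ≡ 0 (mod 11); the common zeros in that column are the intersection.
  x = 0: f ≡ 0 at y ∈ {4}; g ≡ 0 at y ∈ {0}; common: ∅.
  x = 1: f ≡ 0 at y ∈ {10}; g ≡ 0 at y ∈ {8}; common: ∅.
  x = 2: f ≡ 0 at y ∈ {4}; g ≡ 0 at y ∈ {5}; common: ∅.
  x = 3: f ≡ 0 at y ∈ {3}; g ≡ 0 at y ∈ {2}; common: ∅.
  x = 4: f ≡ 0 at y ∈ {8}; g ≡ 0 at y ∈ {10}; common: ∅.
  x = 5: f ≡ 0 at y ∈ {3}; g ≡ 0 at y ∈ {7}; common: ∅.
  x = 6: f ≡ 0 at y ∈ {6}; g ≡ 0 at y ∈ {4}; common: ∅.
  x = 7: f ≡ 0 at y ∈ {8}; g ≡ 0 at y ∈ {1}; common: ∅.
  x = 8: f ≡ 0 at y ∈ ∅; g ≡ 0 at y ∈ {9}; common: ∅.
  x = 9: f ≡ 0 at y ∈ {10}; g ≡ 0 at y ∈ {6}; common: ∅.
  x = 10: f ≡ 0 at y ∈ {1}; g ≡ 0 at y ∈ {3}; common: ∅.
Collecting: common zeros = ∅, so the count is 0.
Comparison with the Bézout bound: 0 ≤ 2 = deg(f)·deg(g), as expected for curves with no common component (the affine F_11-count falls short of the bound because intersections may lie at infinity, over extension fields, or carry multiplicity).


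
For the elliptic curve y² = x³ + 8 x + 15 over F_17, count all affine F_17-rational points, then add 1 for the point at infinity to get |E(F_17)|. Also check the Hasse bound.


Affine points = {(0, 7), (0, 10), (3, 7), (3, 10), (4, 3), (4, 14), (8, 8), (8, 9), (9, 0), (13, 2), (13, 15), (14, 7), (14, 10), (15, 5), (15, 12)}; affine count = 15; |E(F_17)| = 16.

Discriminant check: Δ ∝ 4a³ + 27b² = 4·8³ + 27·15² = 4·512 + 27·225 ≡ 14 (mod 17). Nonzero ⇒ E is nonsingular.
For each x ∈ F_17, compute rhs = x³ + 8·x + 15 mod 17, then count y ∈ F_17 with y² ≡ rhs.
  x = 0: rhs = 15, matching y values: 7, 10 (2 points).
  x = 1: rhs = 7, matching y values: none (0 points).
  x = 2: rhs = 5, matching y values: none (0 points).
  x = 3: rhs = 15, matching y values: 7, 10 (2 points).
  x = 4: rhs = 9, matching y values: 3, 14 (2 points).
  x = 5: rhs = 10, matching y values: none (0 points).
  x = 6: rhs = 7, matching y values: none (0 points).
  x = 7: rhs = 6, matching y values: none (0 points).
  x = 8: rhs = 13, matching y values: 8, 9 (2 points).
  x = 9: rhs = 0, matching y values: 0 (1 points).
  x = 10: rhs = 7, matching y values: none (0 points).
  x = 11: rhs = 6, matching y values: none (0 points).
  x = 12: rhs = 3, matching y values: none (0 points).
  x = 13: rhs = 4, matching y values: 2, 15 (2 points).
  x = 14: rhs = 15, matching y values: 7, 10 (2 points).
  x = 15: rhs = 8, matching y values: 5, 12 (2 points).
  x = 16: rhs = 6, matching y values: none (0 points).
Total affine count: 15.
Full point count |E(F_17)| = 15 + 1 = 16.
Hasse bound: |16 − (17+1)| = |-2| = 2 ≤ 2√17 ≈ 8.2462 ✓.


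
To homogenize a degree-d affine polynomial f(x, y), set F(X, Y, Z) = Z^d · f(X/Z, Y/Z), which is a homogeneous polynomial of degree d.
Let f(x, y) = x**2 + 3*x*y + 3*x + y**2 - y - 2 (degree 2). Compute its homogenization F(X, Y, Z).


F(X, Y, Z) = X**2 + 3*X*Y + 3*X*Z + Y**2 - Y*Z - 2*Z**2

deg(f) = 2.
Substitute x = X/Z, y = Y/Z into f, then multiply by Z^2.
  monomial 1·x^2·y^0 ↦ 1·X^2·Y^0·Z^0.
  monomial 3·x^1·y^1 ↦ 3·X^1·Y^1·Z^0.
  monomial 3·x^1·y^0 ↦ 3·X^1·Y^0·Z^1.
  monomial 1·x^0·y^2 ↦ 1·X^0·Y^2·Z^0.
  monomial -1·x^0·y^1 ↦ -1·X^0·Y^1·Z^1.
  monomial -2·x^0·y^0 ↦ -2·X^0·Y^0·Z^2.
Collecting: F(X, Y, Z) = X**2 + 3*X*Y + 3*X*Z + Y**2 - Y*Z - 2*Z**2.


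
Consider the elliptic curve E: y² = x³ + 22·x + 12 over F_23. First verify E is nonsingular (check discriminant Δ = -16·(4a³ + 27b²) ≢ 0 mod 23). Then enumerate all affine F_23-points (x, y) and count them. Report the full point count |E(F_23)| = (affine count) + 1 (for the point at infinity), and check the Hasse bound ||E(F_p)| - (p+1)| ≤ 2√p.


Affine points = {(0, 9), (0, 14), (1, 9), (1, 14), (2, 8), (2, 15), (3, 6), (3, 17), (4, 7), (4, 16), (7, 7), (7, 16), (10, 6), (10, 17), (12, 7), (12, 16), (17, 3), (17, 20), (21, 11), (21, 12), (22, 9), (22, 14)}; affine count = 22; |E(F_23)| = 23.

Discriminant check: Δ ∝ 4a³ + 27b² = 4·22³ + 27·12² = 4·10648 + 27·144 ≡ 20 (mod 23). Nonzero ⇒ E is nonsingular.
For each x ∈ F_23, compute rhs = x³ + 22·x + 12 mod 23, then count y ∈ F_23 with y² ≡ rhs.
  x = 0: rhs = 12, matching y values: 9, 14 (2 points).
  x = 1: rhs = 12, matching y values: 9, 14 (2 points).
  x = 2: rhs = 18, matching y values: 8, 15 (2 points).
  x = 3: rhs = 13, matching y values: 6, 17 (2 points).
  x = 4: rhs = 3, matching y values: 7, 16 (2 points).
  x = 5: rhs = 17, matching y values: none (0 points).
  x = 6: rhs = 15, matching y values: none (0 points).
  x = 7: rhs = 3, matching y values: 7, 16 (2 points).
  x = 8: rhs = 10, matching y values: none (0 points).
  x = 9: rhs = 19, matching y values: none (0 points).
  x = 10: rhs = 13, matching y values: 6, 17 (2 points).
  x = 11: rhs = 21, matching y values: none (0 points).
  x = 12: rhs = 3, matching y values: 7, 16 (2 points).
  x = 13: rhs = 11, matching y values: none (0 points).
  x = 14: rhs = 5, matching y values: none (0 points).
  x = 15: rhs = 14, matching y values: none (0 points).
  x = 16: rhs = 21, matching y values: none (0 points).
  x = 17: rhs = 9, matching y values: 3, 20 (2 points).
  x = 18: rhs = 7, matching y values: none (0 points).
  x = 19: rhs = 21, matching y values: none (0 points).
  x = 20: rhs = 11, matching y values: none (0 points).
  x = 21: rhs = 6, matching y values: 11, 12 (2 points).
  x = 22: rhs = 12, matching y values: 9, 14 (2 points).
Total affine count: 22.
Full point count |E(F_23)| = 22 + 1 = 23.
Hasse bound: |23 − (23+1)| = |-1| = 1 ≤ 2√23 ≈ 9.5917 ✓.


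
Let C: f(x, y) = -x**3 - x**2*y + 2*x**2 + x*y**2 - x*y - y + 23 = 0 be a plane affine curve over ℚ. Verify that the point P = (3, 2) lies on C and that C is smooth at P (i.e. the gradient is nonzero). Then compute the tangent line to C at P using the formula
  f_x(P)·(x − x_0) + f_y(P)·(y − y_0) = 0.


Tangent line at P: -25*x - y + 77 = 0.

Step 1: f(3, 2) = 0, so P lies on C.
Step 2: partial derivatives
  f_x(x, y) = -3*x**2 - 2*x*y + 4*x + y**2 - y, f_y(x, y) = -x**2 + 2*x*y - x - 1.
  f_x(P) = -25, f_y(P) = -1 (gradient nonzero, so P is smooth).
Step 3: tangent line at P: -25·(x − 3) + -1·(y − 2) = 0.
Expanding: -25*x - y + 77 = 0.


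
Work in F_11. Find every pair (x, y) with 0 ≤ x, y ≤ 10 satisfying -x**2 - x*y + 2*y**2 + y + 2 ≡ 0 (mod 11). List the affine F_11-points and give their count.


Affine F_11-points: {(1, 4), (1, 7), (3, 5), (3, 7), (4, 9), (6, 4), (7, 6), (7, 8), (9, 6), (9, 9)}; count = 10.

For each of the 121 pairs (x, y) ∈ F_11², evaluate f(x, y) mod 11. Record the zeros.
  x = 0: [0↦2, 1↦5, 2↦1, 3↦1, 4↦5, 5↦2, 6↦3, 7↦8, 8↦6, 9↦8, 10↦3]  zeros at y ∈ ∅
  x = 1: [0↦1, 1↦3, 2↦9, 3↦8, 4↦0, 5↦7, 6↦7, 7↦0, 8↦8, 9↦9, 10↦3]  zeros at y ∈ {4, 7}
  x = 2: [0↦9, 1↦10, 2↦4, 3↦2, 4↦4, 5↦10, 6↦9, 7↦1, 8↦8, 9↦8, 10↦1]  zeros at y ∈ ∅
  x = 3: [0↦4, 1↦4, 2↦8, 3↦5, 4↦6, 5↦0, 6↦9, 7↦0, 8↦6, 9↦5, 10↦8]  zeros at y ∈ {5, 7}
  x = 4: [0↦8, 1↦7, 2↦10, 3↦6, 4↦6, 5↦10, 6↦7, 7↦8, 8↦2, 9↦0, 10↦2]  zeros at y ∈ {9}
  x = 5: [0↦10, 1↦8, 2↦10, 3↦5, 4↦4, 5↦7, 6↦3, 7↦3, 8↦7, 9↦4, 10↦5]  zeros at y ∈ ∅
  x = 6: [0↦10, 1↦7, 2↦8, 3↦2, 4↦0, 5↦2, 6↦8, 7↦7, 8↦10, 9↦6, 10↦6]  zeros at y ∈ {4}
  x = 7: [0↦8, 1↦4, 2↦4, 3↦8, 4↦5, 5↦6, 6↦0, 7↦9, 8↦0, 9↦6, 10↦5]  zeros at y ∈ {6, 8}
  x = 8: [0↦4, 1↦10, 2↦9, 3↦1, 4↦8, 5↦8, 6↦1, 7↦9, 8↦10, 9↦4, 10↦2]  zeros at y ∈ ∅
  x = 9: [0↦9, 1↦3, 2↦1, 3↦3, 4↦9, 5↦8, 6↦0, 7↦7, 8↦7, 9↦0, 10↦8]  zeros at y ∈ {6, 9}
  x = 10: [0↦1, 1↦5, 2↦2, 3↦3, 4↦8, 5↦6, 6↦8, 7↦3, 8↦2, 9↦5, 10↦1]  zeros at y ∈ ∅
Collecting zeros: affine points = {(1, 4), (1, 7), (3, 5), (3, 7), (4, 9), (6, 4), (7, 6), (7, 8), (9, 6), (9, 9)}.
Total count |C(F_11)_aff| = 10.


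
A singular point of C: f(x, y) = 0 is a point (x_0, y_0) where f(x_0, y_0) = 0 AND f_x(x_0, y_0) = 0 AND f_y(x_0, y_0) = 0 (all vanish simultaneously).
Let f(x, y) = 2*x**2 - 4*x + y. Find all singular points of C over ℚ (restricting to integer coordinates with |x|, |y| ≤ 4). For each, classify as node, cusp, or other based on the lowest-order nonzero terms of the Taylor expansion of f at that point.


No singular points in the scanned grid; C is smooth there.

Compute partial derivatives:
  f_x = 4*x - 4.
  f_y = 1.
f_y = 1 is a nonzero constant, so f_y never vanishes: no point (x, y) can satisfy f = f_x = f_y = 0. In particular no (x, y) ∈ {−4, ..., 4}² is singular; the curve is smooth.


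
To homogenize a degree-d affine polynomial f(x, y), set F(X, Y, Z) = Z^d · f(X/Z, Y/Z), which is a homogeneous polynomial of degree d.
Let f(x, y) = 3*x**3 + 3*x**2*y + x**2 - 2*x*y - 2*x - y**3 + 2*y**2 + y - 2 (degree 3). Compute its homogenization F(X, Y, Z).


F(X, Y, Z) = 3*X**3 + 3*X**2*Y + X**2*Z - 2*X*Y*Z - 2*X*Z**2 - Y**3 + 2*Y**2*Z + Y*Z**2 - 2*Z**3

deg(f) = 3.
Substitute x = X/Z, y = Y/Z into f, then multiply by Z^3.
  monomial 3·x^3·y^0 ↦ 3·X^3·Y^0·Z^0.
  monomial 3·x^2·y^1 ↦ 3·X^2·Y^1·Z^0.
  monomial 1·x^2·y^0 ↦ 1·X^2·Y^0·Z^1.
  monomial -2·x^1·y^1 ↦ -2·X^1·Y^1·Z^1.
  monomial -2·x^1·y^0 ↦ -2·X^1·Y^0·Z^2.
  monomial -1·x^0·y^3 ↦ -1·X^0·Y^3·Z^0.
  monomial 2·x^0·y^2 ↦ 2·X^0·Y^2·Z^1.
  monomial 1·x^0·y^1 ↦ 1·X^0·Y^1·Z^2.
  monomial -2·x^0·y^0 ↦ -2·X^0·Y^0·Z^3.
Collecting: F(X, Y, Z) = 3*X**3 + 3*X**2*Y + X**2*Z - 2*X*Y*Z - 2*X*Z**2 - Y**3 + 2*Y**2*Z + Y*Z**2 - 2*Z**3.


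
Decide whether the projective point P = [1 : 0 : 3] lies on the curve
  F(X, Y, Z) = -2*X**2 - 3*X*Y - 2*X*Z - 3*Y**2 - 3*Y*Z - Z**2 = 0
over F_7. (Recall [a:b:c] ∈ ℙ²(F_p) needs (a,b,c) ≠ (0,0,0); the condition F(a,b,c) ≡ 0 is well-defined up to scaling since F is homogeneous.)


F(1,0,3) ≡ 4 (mod 7); P is NOT on the curve.

Evaluate F(1, 0, 3) term-by-term (mod 7).
  -2*X**2 ↦ -2·1·1·1 = -2
  -3*X*Y ↦ -3·1·0·1 = 0
  -2*X*Z ↦ -2·1·1·3 = -6
  -3*Y**2 ↦ -3·1·0·1 = 0
  -3*Y*Z ↦ -3·1·0·3 = 0
  -Z**2 ↦ -1·1·1·9 = -9
Sum: F(1, 0, 3) = (-2) + (0) + (-6) + (0) + (0) + (-9) = -17.
Reducing mod 7: -17 ≡ 4 (mod 7).
Since F(a, b, c) ≡ 4 ≠ 0 (mod 7), P does NOT lie on the curve.


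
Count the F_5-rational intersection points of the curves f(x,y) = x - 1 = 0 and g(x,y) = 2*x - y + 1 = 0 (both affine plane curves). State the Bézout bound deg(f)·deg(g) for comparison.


Common zeros: {(1, 3)}; count = 1; Bézout bound = 1.

deg(f) = 1, deg(g) = 1, so Bézout bound = 1.
Scan x ∈ F_5. For each x, list the y ∈ F_5 with f(x, y) ≡ 0 and those with g(x, y) ≡ 0 (mod 5); the common zeros in that column are the intersection.
  x = 0: f ≡ 0 at y ∈ ∅; g ≡ 0 at y ∈ {1}; common: ∅.
  x = 1: f ≡ 0 at y ∈ {0, 1, 2, 3, 4}; g ≡ 0 at y ∈ {3}; common: {3}.
  x = 2: f ≡ 0 at y ∈ ∅; g ≡ 0 at y ∈ {0}; common: ∅.
  x = 3: f ≡ 0 at y ∈ ∅; g ≡ 0 at y ∈ {2}; common: ∅.
  x = 4: f ≡ 0 at y ∈ ∅; g ≡ 0 at y ∈ {4}; common: ∅.
Collecting: common zeros = {(1, 3)}, so the count is 1.
Comparison with the Bézout bound: 1 ≤ 1 = deg(f)·deg(g), as expected for curves with no common component (the bound is attained).


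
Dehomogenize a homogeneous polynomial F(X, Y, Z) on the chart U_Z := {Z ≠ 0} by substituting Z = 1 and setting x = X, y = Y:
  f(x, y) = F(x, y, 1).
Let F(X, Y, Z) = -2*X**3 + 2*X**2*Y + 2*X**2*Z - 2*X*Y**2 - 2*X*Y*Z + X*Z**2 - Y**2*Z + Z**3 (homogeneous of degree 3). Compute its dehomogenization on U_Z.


f(x, y) = -2*x**3 + 2*x**2*y + 2*x**2 - 2*x*y**2 - 2*x*y + x - y**2 + 1

On U_Z we set Z = 1. Each monomial c·X^i·Y^j·Z^k in F becomes c·x^i·y^j·1^k = c·x^i·y^j.
Substituting Z = 1: F(X, Y, 1) = -2*x**3 + 2*x**2*y + 2*x**2 - 2*x*y**2 - 2*x*y + x - y**2 + 1.
Note: deg(f) ≤ deg(F) = 3; strict inequality happens when F is divisible by Z (lost terms).


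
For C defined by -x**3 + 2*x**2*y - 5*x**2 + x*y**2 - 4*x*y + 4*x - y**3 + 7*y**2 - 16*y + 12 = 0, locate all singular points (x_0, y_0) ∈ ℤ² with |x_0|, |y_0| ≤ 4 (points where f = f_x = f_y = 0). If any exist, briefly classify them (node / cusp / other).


Singular points: {(0, 2)}; classification: node.

Compute partial derivatives:
  f_x = -3*x**2 + 4*x*y - 10*x + y**2 - 4*y + 4.
  f_y = 2*x**2 + 2*x*y - 4*x - 3*y**2 + 14*y - 16.
Scan x_0 ∈ {−4, ..., 4}. For each x_0, f_y(x_0, y) is a polynomial in y; find its integer roots y ∈ {−4, ..., 4}, then test f_x and f at those candidates.
  x = -4: f_y(-4, y) = -3*y**2 + 6*y + 32; no integer root y with |y| ≤ 4.
  x = -3: f_y(-3, y) = -3*y**2 + 8*y + 14; no integer root y with |y| ≤ 4.
  x = -2: f_y(-2, y) = -3*y**2 + 10*y; vanishes at y ∈ {0}. (-2, 0): f_x = 12 ≠ 0.
  x = -1: f_y(-1, y) = -3*y**2 + 12*y - 10; no integer root y with |y| ≤ 4.
  x = 0: f_y(0, y) = -3*y**2 + 14*y - 16; vanishes at y ∈ {2}. (0, 2): f_x = 0, f = 0 — SINGULAR.
  x = 1: f_y(1, y) = -3*y**2 + 16*y - 18; no integer root y with |y| ≤ 4.
  x = 2: f_y(2, y) = -3*y**2 + 18*y - 16; no integer root y with |y| ≤ 4.
  x = 3: f_y(3, y) = -3*y**2 + 20*y - 10; no integer root y with |y| ≤ 4.
  x = 4: f_y(4, y) = -3*y**2 + 22*y; vanishes at y ∈ {0}. (4, 0): f_x = -84 ≠ 0.
Only singular point on the grid: (0, 2).
Classify: substitute x = 0 + u, y = 2 + v and expand: f = -u**3 + 2*u**2*v - u**2 + u*v**2 - v**3 + v**2.
No constant or linear terms (consistent with a singular point). Quadratic part: -u**2 + v**2. Cubic part: -u**3 + 2*u**2*v + u*v**2 - v**3.
The quadratic part v**2 - u**2 = (v − u)(v + u) splits into two distinct linear factors, so there are two distinct tangent lines y − 2 = ±(x − 0) — this is a node (ordinary double point).
Classification: node.


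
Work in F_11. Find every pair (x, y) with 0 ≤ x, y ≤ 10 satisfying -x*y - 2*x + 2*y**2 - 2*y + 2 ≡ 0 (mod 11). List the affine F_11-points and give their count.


Affine F_11-points: {(1, 0), (1, 7), (5, 3), (5, 6), (6, 5), (6, 10), (7, 2), (7, 8), (8, 1), (8, 4)}; count = 10.

For each of the 121 pairs (x, y) ∈ F_11², evaluate f(x, y) mod 11. Record the zeros.
  x = 0: [0↦2, 1↦2, 2↦6, 3↦3, 4↦4, 5↦9, 6↦7, 7↦9, 8↦4, 9↦3, 10↦6]  zeros at y ∈ ∅
  x = 1: [0↦0, 1↦10, 2↦2, 3↦9, 4↦9, 5↦2, 6↦10, 7↦0, 8↦5, 9↦3, 10↦5]  zeros at y ∈ {0, 7}
  x = 2: [0↦9, 1↦7, 2↦9, 3↦4, 4↦3, 5↦6, 6↦2, 7↦2, 8↦6, 9↦3, 10↦4]  zeros at y ∈ ∅
  x = 3: [0↦7, 1↦4, 2↦5, 3↦10, 4↦8, 5↦10, 6↦5, 7↦4, 8↦7, 9↦3, 10↦3]  zeros at y ∈ ∅
  x = 4: [0↦5, 1↦1, 2↦1, 3↦5, 4↦2, 5↦3, 6↦8, 7↦6, 8↦8, 9↦3, 10↦2]  zeros at y ∈ ∅
  x = 5: [0↦3, 1↦9, 2↦8, 3↦0, 4↦7, 5↦7, 6↦0, 7↦8, 8↦9, 9↦3, 10↦1]  zeros at y ∈ {3, 6}
  x = 6: [0↦1, 1↦6, 2↦4, 3↦6, 4↦1, 5↦0, 6↦3, 7↦10, 8↦10, 9↦3, 10↦0]  zeros at y ∈ {5, 10}
  x = 7: [0↦10, 1↦3, 2↦0, 3↦1, 4↦6, 5↦4, 6↦6, 7↦1, 8↦0, 9↦3, 10↦10]  zeros at y ∈ {2, 8}
  x = 8: [0↦8, 1↦0, 2↦7, 3↦7, 4↦0, 5↦8, 6↦9, 7↦3, 8↦1, 9↦3, 10↦9]  zeros at y ∈ {1, 4}
  x = 9: [0↦6, 1↦8, 2↦3, 3↦2, 4↦5, 5↦1, 6↦1, 7↦5, 8↦2, 9↦3, 10↦8]  zeros at y ∈ ∅
  x = 10: [0↦4, 1↦5, 2↦10, 3↦8, 4↦10, 5↦5, 6↦4, 7↦7, 8↦3, 9↦3, 10↦7]  zeros at y ∈ ∅
Collecting zeros: affine points = {(1, 0), (1, 7), (5, 3), (5, 6), (6, 5), (6, 10), (7, 2), (7, 8), (8, 1), (8, 4)}.
Total count |C(F_11)_aff| = 10.


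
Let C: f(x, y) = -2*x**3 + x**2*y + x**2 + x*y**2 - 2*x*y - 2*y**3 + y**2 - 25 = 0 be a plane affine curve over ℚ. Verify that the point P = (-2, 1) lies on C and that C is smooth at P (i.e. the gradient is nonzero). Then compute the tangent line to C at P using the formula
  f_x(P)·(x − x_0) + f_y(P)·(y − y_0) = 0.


Tangent line at P: -33*x - 66 = 0.

Step 1: f(-2, 1) = 0, so P lies on C.
Step 2: partial derivatives
  f_x(x, y) = -6*x**2 + 2*x*y + 2*x + y**2 - 2*y, f_y(x, y) = x**2 + 2*x*y - 2*x - 6*y**2 + 2*y.
  f_x(P) = -33, f_y(P) = 0 (gradient nonzero, so P is smooth).
Step 3: tangent line at P: -33·(x − -2) + 0·(y − 1) = 0.
Expanding: -33*x - 66 = 0.


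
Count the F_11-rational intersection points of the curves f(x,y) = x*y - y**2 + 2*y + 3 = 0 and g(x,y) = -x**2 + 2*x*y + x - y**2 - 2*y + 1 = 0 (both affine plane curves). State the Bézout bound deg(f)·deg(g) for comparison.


Common zeros: {(9, 6)}; count = 1; Bézout bound = 4.

deg(f) = 2, deg(g) = 2, so Bézout bound = 4.
Scan x ∈ F_11. For each x, list the y ∈ F_11 with f(x, y) ≡ 0 and those with g(x, y) ≡ 0 (mod 11); the common zeros in that column are the intersection.
  x = 0: f ≡ 0 at y ∈ {3, 10}; g ≡ 0 at y ∈ ∅; common: ∅.
  x = 1: f ≡ 0 at y ∈ ∅; g ≡ 0 at y ∈ {1, 10}; common: ∅.
  x = 2: f ≡ 0 at y ∈ ∅; g ≡ 0 at y ∈ {1}; common: ∅.
  x = 3: f ≡ 0 at y ∈ {7, 9}; g ≡ 0 at y ∈ ∅; common: ∅.
  x = 4: f ≡ 0 at y ∈ {2, 4}; g ≡ 0 at y ∈ {0, 6}; common: ∅.
  x = 5: f ≡ 0 at y ∈ ∅; g ≡ 0 at y ∈ ∅; common: ∅.
  x = 6: f ≡ 0 at y ∈ ∅; g ≡ 0 at y ∈ ∅; common: ∅.
  x = 7: f ≡ 0 at y ∈ {1, 8}; g ≡ 0 at y ∈ ∅; common: ∅.
  x = 8: f ≡ 0 at y ∈ ∅; g ≡ 0 at y ∈ {0, 3}; common: ∅.
  x = 9: f ≡ 0 at y ∈ {5, 6}; g ≡ 0 at y ∈ {6, 10}; common: {6}.
  x = 10: f ≡ 0 at y ∈ ∅; g ≡ 0 at y ∈ {3, 4}; common: ∅.
Collecting: common zeros = {(9, 6)}, so the count is 1.
Comparison with the Bézout bound: 1 ≤ 4 = deg(f)·deg(g), as expected for curves with no common component (the affine F_11-count falls short of the bound because intersections may lie at infinity, over extension fields, or carry multiplicity).


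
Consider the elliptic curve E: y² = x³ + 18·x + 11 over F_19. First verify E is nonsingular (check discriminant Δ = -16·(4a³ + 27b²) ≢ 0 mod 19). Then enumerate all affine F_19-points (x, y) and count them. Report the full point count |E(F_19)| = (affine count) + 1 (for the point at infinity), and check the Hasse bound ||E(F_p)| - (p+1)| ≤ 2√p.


Affine points = {(0, 7), (0, 12), (1, 7), (1, 12), (2, 6), (2, 13), (3, 4), (3, 15), (5, 6), (5, 13), (7, 9), (7, 10), (9, 3), (9, 16), (11, 1), (11, 18), (12, 6), (12, 13), (14, 9), (14, 10), (16, 5), (16, 14), (17, 9), (17, 10), (18, 7), (18, 12)}; affine count = 26; |E(F_19)| = 27.

Discriminant check: Δ ∝ 4a³ + 27b² = 4·18³ + 27·11² = 4·5832 + 27·121 ≡ 14 (mod 19). Nonzero ⇒ E is nonsingular.
For each x ∈ F_19, compute rhs = x³ + 18·x + 11 mod 19, then count y ∈ F_19 with y² ≡ rhs.
  x = 0: rhs = 11, matching y values: 7, 12 (2 points).
  x = 1: rhs = 11, matching y values: 7, 12 (2 points).
  x = 2: rhs = 17, matching y values: 6, 13 (2 points).
  x = 3: rhs = 16, matching y values: 4, 15 (2 points).
  x = 4: rhs = 14, matching y values: none (0 points).
  x = 5: rhs = 17, matching y values: 6, 13 (2 points).
  x = 6: rhs = 12, matching y values: none (0 points).
  x = 7: rhs = 5, matching y values: 9, 10 (2 points).
  x = 8: rhs = 2, matching y values: none (0 points).
  x = 9: rhs = 9, matching y values: 3, 16 (2 points).
  x = 10: rhs = 13, matching y values: none (0 points).
  x = 11: rhs = 1, matching y values: 1, 18 (2 points).
  x = 12: rhs = 17, matching y values: 6, 13 (2 points).
  x = 13: rhs = 10, matching y values: none (0 points).
  x = 14: rhs = 5, matching y values: 9, 10 (2 points).
  x = 15: rhs = 8, matching y values: none (0 points).
  x = 16: rhs = 6, matching y values: 5, 14 (2 points).
  x = 17: rhs = 5, matching y values: 9, 10 (2 points).
  x = 18: rhs = 11, matching y values: 7, 12 (2 points).
Total affine count: 26.
Full point count |E(F_19)| = 26 + 1 = 27.
Hasse bound: |27 − (19+1)| = |7| = 7 ≤ 2√19 ≈ 8.7178 ✓.


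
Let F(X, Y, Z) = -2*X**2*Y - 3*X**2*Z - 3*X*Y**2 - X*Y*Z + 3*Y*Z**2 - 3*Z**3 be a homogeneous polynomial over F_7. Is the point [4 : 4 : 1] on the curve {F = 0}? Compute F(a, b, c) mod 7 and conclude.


F(4,4,1) ≡ 3 (mod 7); P is NOT on the curve.

Evaluate F(4, 4, 1) term-by-term (mod 7).
  -2*X**2*Y ↦ -2·16·4·1 = -128
  -3*X**2*Z ↦ -3·16·1·1 = -48
  -3*X*Y**2 ↦ -3·4·16·1 = -192
  -X*Y*Z ↦ -1·4·4·1 = -16
  3*Y*Z**2 ↦ 3·1·4·1 = 12
  -3*Z**3 ↦ -3·1·1·1 = -3
Sum: F(4, 4, 1) = (-128) + (-48) + (-192) + (-16) + (12) + (-3) = -375.
Reducing mod 7: -375 ≡ 3 (mod 7).
Since F(a, b, c) ≡ 3 ≠ 0 (mod 7), P does NOT lie on the curve.


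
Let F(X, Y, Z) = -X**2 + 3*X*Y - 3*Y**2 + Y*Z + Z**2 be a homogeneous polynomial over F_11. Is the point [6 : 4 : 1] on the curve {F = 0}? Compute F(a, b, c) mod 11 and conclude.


F(6,4,1) ≡ 4 (mod 11); P is NOT on the curve.

Evaluate F(6, 4, 1) term-by-term (mod 11).
  -X**2 ↦ -1·36·1·1 = -36
  3*X*Y ↦ 3·6·4·1 = 72
  -3*Y**2 ↦ -3·1·16·1 = -48
  Y*Z ↦ 1·1·4·1 = 4
  Z**2 ↦ 1·1·1·1 = 1
Sum: F(6, 4, 1) = (-36) + (72) + (-48) + (4) + (1) = -7.
Reducing mod 11: -7 ≡ 4 (mod 11).
Since F(a, b, c) ≡ 4 ≠ 0 (mod 11), P does NOT lie on the curve.


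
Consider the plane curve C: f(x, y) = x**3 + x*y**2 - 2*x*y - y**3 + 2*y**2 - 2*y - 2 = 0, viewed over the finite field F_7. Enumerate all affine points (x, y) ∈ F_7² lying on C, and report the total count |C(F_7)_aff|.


Affine F_7-points: {(0, 4), (1, 6), (2, 5), (3, 1), (3, 2), (5, 2), (6, 2), (6, 3)}; count = 8.

For each of the 49 pairs (x, y) ∈ F_7², evaluate f(x, y) mod 7. Record the zeros.
  x = 0: [0↦5, 1↦4, 2↦1, 3↦4, 4↦0, 5↦4, 6↦3]  zeros at y ∈ {4}
  x = 1: [0↦6, 1↦4, 2↦2, 3↦1, 4↦2, 5↦6, 6↦0]  zeros at y ∈ {6}
  x = 2: [0↦6, 1↦3, 2↦2, 3↦4, 4↦3, 5↦0, 6↦3]  zeros at y ∈ {5}
  x = 3: [0↦4, 1↦0, 2↦0, 3↦5, 4↦2, 5↦6, 6↦4]  zeros at y ∈ {1, 2}
  x = 4: [0↦6, 1↦1, 2↦2, 3↦3, 4↦5, 5↦2, 6↦2]  zeros at y ∈ ∅
  x = 5: [0↦4, 1↦5, 2↦0, 3↦4, 4↦4, 5↦1, 6↦3]  zeros at y ∈ {2}
  x = 6: [0↦4, 1↦4, 2↦0, 3↦0, 4↦5, 5↦2, 6↦6]  zeros at y ∈ {2, 3}
Collecting zeros: affine points = {(0, 4), (1, 6), (2, 5), (3, 1), (3, 2), (5, 2), (6, 2), (6, 3)}.
Total count |C(F_7)_aff| = 8.


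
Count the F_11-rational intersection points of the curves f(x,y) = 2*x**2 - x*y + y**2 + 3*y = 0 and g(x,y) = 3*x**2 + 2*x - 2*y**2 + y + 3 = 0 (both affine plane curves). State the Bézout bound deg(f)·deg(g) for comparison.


Common zeros: {(7, 9)}; count = 1; Bézout bound = 4.

deg(f) = 2, deg(g) = 2, so Bézout bound = 4.
Scan x ∈ F_11. For each x, list the y ∈ F_11 with f(x, y) ≡ 0 and those with g(x, y) ≡ 0 (mod 11); the common zeros in that column are the intersection.
  x = 0: f ≡ 0 at y ∈ {0, 8}; g ≡ 0 at y ∈ {7, 10}; common: ∅.
  x = 1: f ≡ 0 at y ∈ ∅; g ≡ 0 at y ∈ ∅; common: ∅.
  x = 2: f ≡ 0 at y ∈ ∅; g ≡ 0 at y ∈ ∅; common: ∅.
  x = 3: f ≡ 0 at y ∈ {2, 9}; g ≡ 0 at y ∈ {7, 10}; common: ∅.
  x = 4: f ≡ 0 at y ∈ {4, 8}; g ≡ 0 at y ∈ {3}; common: ∅.
  x = 5: f ≡ 0 at y ∈ ∅; g ≡ 0 at y ∈ {0, 6}; common: ∅.
  x = 6: f ≡ 0 at y ∈ ∅; g ≡ 0 at y ∈ ∅; common: ∅.
  x = 7: f ≡ 0 at y ∈ {6, 9}; g ≡ 0 at y ∈ {8, 9}; common: {9}.
  x = 8: f ≡ 0 at y ∈ ∅; g ≡ 0 at y ∈ ∅; common: ∅.
  x = 9: f ≡ 0 at y ∈ {2, 4}; g ≡ 0 at y ∈ {0, 6}; common: ∅.
  x = 10: f ≡ 0 at y ∈ ∅; g ≡ 0 at y ∈ {3}; common: ∅.
Collecting: common zeros = {(7, 9)}, so the count is 1.
Comparison with the Bézout bound: 1 ≤ 4 = deg(f)·deg(g), as expected for curves with no common component (the affine F_11-count falls short of the bound because intersections may lie at infinity, over extension fields, or carry multiplicity).


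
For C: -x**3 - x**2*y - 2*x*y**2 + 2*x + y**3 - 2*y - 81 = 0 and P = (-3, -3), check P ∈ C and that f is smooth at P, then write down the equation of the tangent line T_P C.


Tangent line at P: -61*x - 20*y - 243 = 0.

Step 1: f(-3, -3) = 0, so P lies on C.
Step 2: partial derivatives
  f_x(x, y) = -3*x**2 - 2*x*y - 2*y**2 + 2, f_y(x, y) = -x**2 - 4*x*y + 3*y**2 - 2.
  f_x(P) = -61, f_y(P) = -20 (gradient nonzero, so P is smooth).
Step 3: tangent line at P: -61·(x − -3) + -20·(y − -3) = 0.
Expanding: -61*x - 20*y - 243 = 0.


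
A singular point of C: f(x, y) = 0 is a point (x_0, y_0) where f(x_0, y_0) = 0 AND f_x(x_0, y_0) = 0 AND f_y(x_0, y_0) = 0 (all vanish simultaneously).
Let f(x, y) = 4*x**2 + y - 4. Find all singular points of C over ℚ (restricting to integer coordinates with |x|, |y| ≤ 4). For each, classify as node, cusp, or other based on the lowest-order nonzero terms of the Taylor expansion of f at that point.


No singular points in the scanned grid; C is smooth there.

Compute partial derivatives:
  f_x = 8*x.
  f_y = 1.
f_y = 1 is a nonzero constant, so f_y never vanishes: no point (x, y) can satisfy f = f_x = f_y = 0. In particular no (x, y) ∈ {−4, ..., 4}² is singular; the curve is smooth.


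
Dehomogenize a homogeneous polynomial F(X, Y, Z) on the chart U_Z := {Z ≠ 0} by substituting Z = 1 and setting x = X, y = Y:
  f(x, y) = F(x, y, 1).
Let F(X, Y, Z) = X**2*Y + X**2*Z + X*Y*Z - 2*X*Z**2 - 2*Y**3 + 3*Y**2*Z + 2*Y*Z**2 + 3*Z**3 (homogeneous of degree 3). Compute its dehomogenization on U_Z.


f(x, y) = x**2*y + x**2 + x*y - 2*x - 2*y**3 + 3*y**2 + 2*y + 3

On U_Z we set Z = 1. Each monomial c·X^i·Y^j·Z^k in F becomes c·x^i·y^j·1^k = c·x^i·y^j.
Substituting Z = 1: F(X, Y, 1) = x**2*y + x**2 + x*y - 2*x - 2*y**3 + 3*y**2 + 2*y + 3.
Note: deg(f) ≤ deg(F) = 3; strict inequality happens when F is divisible by Z (lost terms).


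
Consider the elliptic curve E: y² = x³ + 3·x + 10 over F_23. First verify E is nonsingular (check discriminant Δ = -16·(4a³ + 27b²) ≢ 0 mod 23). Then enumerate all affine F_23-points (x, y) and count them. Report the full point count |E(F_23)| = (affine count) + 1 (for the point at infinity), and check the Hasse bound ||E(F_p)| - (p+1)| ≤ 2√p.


Affine points = {(2, 1), (2, 22), (3, 0), (5, 9), (5, 14), (7, 11), (7, 12), (12, 7), (12, 16), (14, 6), (14, 17), (15, 7), (15, 16), (17, 11), (17, 12), (18, 10), (18, 13), (19, 7), (19, 16), (22, 11), (22, 12)}; affine count = 21; |E(F_23)| = 22.

Discriminant check: Δ ∝ 4a³ + 27b² = 4·3³ + 27·10² = 4·27 + 27·100 ≡ 2 (mod 23). Nonzero ⇒ E is nonsingular.
For each x ∈ F_23, compute rhs = x³ + 3·x + 10 mod 23, then count y ∈ F_23 with y² ≡ rhs.
  x = 0: rhs = 10, matching y values: none (0 points).
  x = 1: rhs = 14, matching y values: none (0 points).
  x = 2: rhs = 1, matching y values: 1, 22 (2 points).
  x = 3: rhs = 0, matching y values: 0 (1 points).
  x = 4: rhs = 17, matching y values: none (0 points).
  x = 5: rhs = 12, matching y values: 9, 14 (2 points).
  x = 6: rhs = 14, matching y values: none (0 points).
  x = 7: rhs = 6, matching y values: 11, 12 (2 points).
  x = 8: rhs = 17, matching y values: none (0 points).
  x = 9: rhs = 7, matching y values: none (0 points).
  x = 10: rhs = 5, matching y values: none (0 points).
  x = 11: rhs = 17, matching y values: none (0 points).
  x = 12: rhs = 3, matching y values: 7, 16 (2 points).
  x = 13: rhs = 15, matching y values: none (0 points).
  x = 14: rhs = 13, matching y values: 6, 17 (2 points).
  x = 15: rhs = 3, matching y values: 7, 16 (2 points).
  x = 16: rhs = 14, matching y values: none (0 points).
  x = 17: rhs = 6, matching y values: 11, 12 (2 points).
  x = 18: rhs = 8, matching y values: 10, 13 (2 points).
  x = 19: rhs = 3, matching y values: 7, 16 (2 points).
  x = 20: rhs = 20, matching y values: none (0 points).
  x = 21: rhs = 19, matching y values: none (0 points).
  x = 22: rhs = 6, matching y values: 11, 12 (2 points).
Total affine count: 21.
Full point count |E(F_23)| = 21 + 1 = 22.
Hasse bound: |22 − (23+1)| = |-2| = 2 ≤ 2√23 ≈ 9.5917 ✓.


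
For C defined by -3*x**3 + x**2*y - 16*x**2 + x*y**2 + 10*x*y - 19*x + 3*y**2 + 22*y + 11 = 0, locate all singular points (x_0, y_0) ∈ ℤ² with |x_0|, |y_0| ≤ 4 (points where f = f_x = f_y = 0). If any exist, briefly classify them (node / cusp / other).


Singular points: {(-2, -3)}; classification: node.

Compute partial derivatives:
  f_x = -9*x**2 + 2*x*y - 32*x + y**2 + 10*y - 19.
  f_y = x**2 + 2*x*y + 10*x + 6*y + 22.
Scan x_0 ∈ {−4, ..., 4}. For each x_0, f_y(x_0, y) is a polynomial in y; find its integer roots y ∈ {−4, ..., 4}, then test f_x and f at those candidates.
  x = -4: f_y(-4, y) = -2*y - 2; vanishes at y ∈ {-1}. (-4, -1): f_x = -36 ≠ 0.
  x = -3: f_y(-3, y) = 1; no integer root y with |y| ≤ 4.
  x = -2: f_y(-2, y) = 2*y + 6; vanishes at y ∈ {-3}. (-2, -3): f_x = 0, f = 0 — SINGULAR.
  x = -1: f_y(-1, y) = 4*y + 13; no integer root y with |y| ≤ 4.
  x = 0: f_y(0, y) = 6*y + 22; no integer root y with |y| ≤ 4.
  x = 1: f_y(1, y) = 8*y + 33; no integer root y with |y| ≤ 4.
  x = 2: f_y(2, y) = 10*y + 46; no integer root y with |y| ≤ 4.
  x = 3: f_y(3, y) = 12*y + 61; no integer root y with |y| ≤ 4.
  x = 4: f_y(4, y) = 14*y + 78; no integer root y with |y| ≤ 4.
Only singular point on the grid: (-2, -3).
Classify: substitute x = -2 + u, y = -3 + v and expand: f = -3*u**3 + u**2*v - u**2 + u*v**2 + v**2.
No constant or linear terms (consistent with a singular point). Quadratic part: -u**2 + v**2. Cubic part: -3*u**3 + u**2*v + u*v**2.
The quadratic part v**2 - u**2 = (v − u)(v + u) splits into two distinct linear factors, so there are two distinct tangent lines y − -3 = ±(x − -2) — this is a node (ordinary double point).
Classification: node.
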